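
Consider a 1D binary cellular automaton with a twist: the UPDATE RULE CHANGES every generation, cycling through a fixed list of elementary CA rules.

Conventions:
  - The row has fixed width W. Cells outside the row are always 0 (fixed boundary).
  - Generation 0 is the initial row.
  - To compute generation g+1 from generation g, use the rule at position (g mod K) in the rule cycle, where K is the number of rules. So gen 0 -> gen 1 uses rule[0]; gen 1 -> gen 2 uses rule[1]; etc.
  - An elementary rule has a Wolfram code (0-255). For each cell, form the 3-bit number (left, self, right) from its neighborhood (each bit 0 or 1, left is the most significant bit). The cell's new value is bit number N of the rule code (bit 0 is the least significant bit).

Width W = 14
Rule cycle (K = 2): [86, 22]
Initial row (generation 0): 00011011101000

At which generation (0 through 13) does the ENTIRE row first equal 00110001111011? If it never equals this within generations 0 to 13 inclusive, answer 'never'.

Gen 0: 00011011101000
Gen 1 (rule 86): 00101000101100
Gen 2 (rule 22): 01101101100010
Gen 3 (rule 86): 10100100110111
Gen 4 (rule 22): 10111111000000
Gen 5 (rule 86): 10000001100000
Gen 6 (rule 22): 11000010010000
Gen 7 (rule 86): 01100111111000
Gen 8 (rule 22): 10011000000100
Gen 9 (rule 86): 11101100001110
Gen 10 (rule 22): 00000010010001
Gen 11 (rule 86): 00000111111011
Gen 12 (rule 22): 00001000000000
Gen 13 (rule 86): 00011100000000

Answer: never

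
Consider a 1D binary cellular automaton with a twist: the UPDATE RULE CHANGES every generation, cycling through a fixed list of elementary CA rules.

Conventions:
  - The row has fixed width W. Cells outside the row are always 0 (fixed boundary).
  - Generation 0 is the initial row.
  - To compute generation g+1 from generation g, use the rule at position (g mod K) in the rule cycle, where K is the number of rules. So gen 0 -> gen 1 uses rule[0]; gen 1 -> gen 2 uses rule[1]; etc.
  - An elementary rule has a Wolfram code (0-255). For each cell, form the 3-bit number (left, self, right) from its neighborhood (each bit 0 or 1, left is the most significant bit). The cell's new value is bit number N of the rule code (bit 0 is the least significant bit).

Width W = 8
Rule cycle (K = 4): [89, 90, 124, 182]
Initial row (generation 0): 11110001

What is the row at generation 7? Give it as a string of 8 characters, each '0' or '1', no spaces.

Gen 0: 11110001
Gen 1 (rule 89): 10011100
Gen 2 (rule 90): 01110110
Gen 3 (rule 124): 01011111
Gen 4 (rule 182): 11101110
Gen 5 (rule 89): 10101011
Gen 6 (rule 90): 00000011
Gen 7 (rule 124): 00000011

Answer: 00000011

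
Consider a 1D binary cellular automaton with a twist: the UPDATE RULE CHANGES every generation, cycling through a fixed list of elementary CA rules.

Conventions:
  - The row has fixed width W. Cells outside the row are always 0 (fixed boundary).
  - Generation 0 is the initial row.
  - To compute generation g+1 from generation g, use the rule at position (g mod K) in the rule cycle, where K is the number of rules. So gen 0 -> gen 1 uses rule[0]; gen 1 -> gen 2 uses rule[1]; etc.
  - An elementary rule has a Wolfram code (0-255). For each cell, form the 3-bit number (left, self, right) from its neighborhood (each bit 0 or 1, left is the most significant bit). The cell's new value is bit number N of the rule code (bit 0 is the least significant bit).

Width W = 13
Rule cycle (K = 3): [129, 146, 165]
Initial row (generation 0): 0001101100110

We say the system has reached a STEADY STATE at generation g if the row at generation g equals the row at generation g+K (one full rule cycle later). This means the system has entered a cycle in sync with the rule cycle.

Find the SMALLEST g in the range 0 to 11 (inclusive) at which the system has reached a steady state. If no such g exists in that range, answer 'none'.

Gen 0: 0001101100110
Gen 1 (rule 129): 1100000000000
Gen 2 (rule 146): 0010000000000
Gen 3 (rule 165): 1010111111111
Gen 4 (rule 129): 0000011111110
Gen 5 (rule 146): 0000101111101
Gen 6 (rule 165): 1110110111011
Gen 7 (rule 129): 0100000010000
Gen 8 (rule 146): 1010000101000
Gen 9 (rule 165): 1110110111011
Gen 10 (rule 129): 0100000010000
Gen 11 (rule 146): 1010000101000
Gen 12 (rule 165): 1110110111011
Gen 13 (rule 129): 0100000010000
Gen 14 (rule 146): 1010000101000

Answer: 6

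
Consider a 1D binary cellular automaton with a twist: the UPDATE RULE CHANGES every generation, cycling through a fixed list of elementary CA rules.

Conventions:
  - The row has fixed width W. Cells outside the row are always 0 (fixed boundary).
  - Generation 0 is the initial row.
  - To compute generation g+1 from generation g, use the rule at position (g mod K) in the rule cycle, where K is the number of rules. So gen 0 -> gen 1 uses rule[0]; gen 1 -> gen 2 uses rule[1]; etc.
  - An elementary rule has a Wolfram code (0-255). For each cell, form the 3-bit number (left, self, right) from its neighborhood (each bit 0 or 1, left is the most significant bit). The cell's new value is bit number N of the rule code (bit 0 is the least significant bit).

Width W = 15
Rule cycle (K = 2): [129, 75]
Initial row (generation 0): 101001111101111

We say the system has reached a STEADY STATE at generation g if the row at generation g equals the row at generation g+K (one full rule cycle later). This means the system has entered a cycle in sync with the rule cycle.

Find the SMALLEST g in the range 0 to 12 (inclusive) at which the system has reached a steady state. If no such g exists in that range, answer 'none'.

Answer: none

Derivation:
Gen 0: 101001111101111
Gen 1 (rule 129): 000000111000110
Gen 2 (rule 75): 111111101011110
Gen 3 (rule 129): 011111000001100
Gen 4 (rule 75): 110001011111101
Gen 5 (rule 129): 000100001111000
Gen 6 (rule 75): 111001111001011
Gen 7 (rule 129): 010000110000000
Gen 8 (rule 75): 100111110111111
Gen 9 (rule 129): 000011100011110
Gen 10 (rule 75): 111110101110010
Gen 11 (rule 129): 011100000100000
Gen 12 (rule 75): 110101111001111
Gen 13 (rule 129): 000000110000110
Gen 14 (rule 75): 111111110111110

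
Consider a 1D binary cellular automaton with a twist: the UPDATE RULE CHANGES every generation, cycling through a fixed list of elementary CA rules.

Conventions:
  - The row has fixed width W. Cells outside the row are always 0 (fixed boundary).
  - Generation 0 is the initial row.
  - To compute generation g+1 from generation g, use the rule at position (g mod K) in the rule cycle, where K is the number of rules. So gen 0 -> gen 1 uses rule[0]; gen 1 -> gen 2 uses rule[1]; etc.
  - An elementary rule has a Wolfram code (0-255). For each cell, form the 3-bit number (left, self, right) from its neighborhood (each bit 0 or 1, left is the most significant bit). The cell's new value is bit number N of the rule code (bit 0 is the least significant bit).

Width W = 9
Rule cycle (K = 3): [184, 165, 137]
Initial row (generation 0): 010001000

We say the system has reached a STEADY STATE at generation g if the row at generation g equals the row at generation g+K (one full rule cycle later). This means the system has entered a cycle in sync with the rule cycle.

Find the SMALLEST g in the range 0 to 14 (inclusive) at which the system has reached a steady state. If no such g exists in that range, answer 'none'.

Answer: none

Derivation:
Gen 0: 010001000
Gen 1 (rule 184): 001000100
Gen 2 (rule 165): 101010101
Gen 3 (rule 137): 000000000
Gen 4 (rule 184): 000000000
Gen 5 (rule 165): 111111111
Gen 6 (rule 137): 111111110
Gen 7 (rule 184): 111111101
Gen 8 (rule 165): 011111011
Gen 9 (rule 137): 011110010
Gen 10 (rule 184): 011101001
Gen 11 (rule 165): 001011001
Gen 12 (rule 137): 100010000
Gen 13 (rule 184): 010001000
Gen 14 (rule 165): 010101011
Gen 15 (rule 137): 000000010
Gen 16 (rule 184): 000000001
Gen 17 (rule 165): 111111101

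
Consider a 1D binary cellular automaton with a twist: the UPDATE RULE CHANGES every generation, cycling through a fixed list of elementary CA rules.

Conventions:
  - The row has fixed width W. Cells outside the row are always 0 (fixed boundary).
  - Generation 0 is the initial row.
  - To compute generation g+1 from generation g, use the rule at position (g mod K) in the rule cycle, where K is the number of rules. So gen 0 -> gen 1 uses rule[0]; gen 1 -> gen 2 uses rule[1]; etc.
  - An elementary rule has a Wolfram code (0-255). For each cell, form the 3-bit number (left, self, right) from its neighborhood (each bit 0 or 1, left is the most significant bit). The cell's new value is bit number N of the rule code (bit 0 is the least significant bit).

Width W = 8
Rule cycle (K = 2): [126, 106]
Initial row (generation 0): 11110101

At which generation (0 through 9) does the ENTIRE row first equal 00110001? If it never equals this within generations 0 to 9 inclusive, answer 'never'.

Answer: 2

Derivation:
Gen 0: 11110101
Gen 1 (rule 126): 10011111
Gen 2 (rule 106): 00110001
Gen 3 (rule 126): 01111011
Gen 4 (rule 106): 11001111
Gen 5 (rule 126): 11111001
Gen 6 (rule 106): 10001010
Gen 7 (rule 126): 11011111
Gen 8 (rule 106): 11110001
Gen 9 (rule 126): 10011011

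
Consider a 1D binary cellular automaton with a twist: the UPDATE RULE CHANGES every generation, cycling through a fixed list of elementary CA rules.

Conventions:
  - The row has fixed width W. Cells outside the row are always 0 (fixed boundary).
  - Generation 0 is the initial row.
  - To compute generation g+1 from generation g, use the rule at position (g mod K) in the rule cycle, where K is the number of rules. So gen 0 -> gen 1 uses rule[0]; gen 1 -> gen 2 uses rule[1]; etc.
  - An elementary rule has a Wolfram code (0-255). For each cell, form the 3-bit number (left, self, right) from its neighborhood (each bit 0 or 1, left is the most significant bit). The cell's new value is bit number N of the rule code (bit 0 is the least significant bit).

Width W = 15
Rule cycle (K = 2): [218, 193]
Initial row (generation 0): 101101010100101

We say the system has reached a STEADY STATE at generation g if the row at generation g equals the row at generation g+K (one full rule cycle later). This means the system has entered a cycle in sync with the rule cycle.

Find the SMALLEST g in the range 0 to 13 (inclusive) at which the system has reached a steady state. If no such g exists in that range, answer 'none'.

Gen 0: 101101010100101
Gen 1 (rule 218): 001100000011000
Gen 2 (rule 193): 100101111001011
Gen 3 (rule 218): 011001111110011
Gen 4 (rule 193): 001000111110001
Gen 5 (rule 218): 010101111111010
Gen 6 (rule 193): 000000111111000
Gen 7 (rule 218): 000001111111100
Gen 8 (rule 193): 111100111111101
Gen 9 (rule 218): 111111111111100
Gen 10 (rule 193): 011111111111101
Gen 11 (rule 218): 111111111111100
Gen 12 (rule 193): 011111111111101
Gen 13 (rule 218): 111111111111100
Gen 14 (rule 193): 011111111111101
Gen 15 (rule 218): 111111111111100

Answer: 9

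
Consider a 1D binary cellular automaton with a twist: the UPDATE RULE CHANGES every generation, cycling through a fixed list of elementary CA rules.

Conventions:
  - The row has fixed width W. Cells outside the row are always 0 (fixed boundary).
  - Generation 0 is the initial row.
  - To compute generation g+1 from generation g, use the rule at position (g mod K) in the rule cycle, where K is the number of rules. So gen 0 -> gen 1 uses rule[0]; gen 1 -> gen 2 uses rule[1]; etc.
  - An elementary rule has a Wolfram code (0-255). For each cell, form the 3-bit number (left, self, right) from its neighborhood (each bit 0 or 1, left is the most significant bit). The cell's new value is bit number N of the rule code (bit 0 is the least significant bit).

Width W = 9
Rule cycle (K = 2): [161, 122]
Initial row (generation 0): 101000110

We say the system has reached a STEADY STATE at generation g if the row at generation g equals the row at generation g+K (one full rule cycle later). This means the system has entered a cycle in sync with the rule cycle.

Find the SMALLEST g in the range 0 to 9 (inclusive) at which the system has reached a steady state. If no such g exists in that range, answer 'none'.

Gen 0: 101000110
Gen 1 (rule 161): 010010000
Gen 2 (rule 122): 101101000
Gen 3 (rule 161): 010010011
Gen 4 (rule 122): 101101111
Gen 5 (rule 161): 010010110
Gen 6 (rule 122): 101101111
Gen 7 (rule 161): 010010110
Gen 8 (rule 122): 101101111
Gen 9 (rule 161): 010010110
Gen 10 (rule 122): 101101111
Gen 11 (rule 161): 010010110

Answer: 4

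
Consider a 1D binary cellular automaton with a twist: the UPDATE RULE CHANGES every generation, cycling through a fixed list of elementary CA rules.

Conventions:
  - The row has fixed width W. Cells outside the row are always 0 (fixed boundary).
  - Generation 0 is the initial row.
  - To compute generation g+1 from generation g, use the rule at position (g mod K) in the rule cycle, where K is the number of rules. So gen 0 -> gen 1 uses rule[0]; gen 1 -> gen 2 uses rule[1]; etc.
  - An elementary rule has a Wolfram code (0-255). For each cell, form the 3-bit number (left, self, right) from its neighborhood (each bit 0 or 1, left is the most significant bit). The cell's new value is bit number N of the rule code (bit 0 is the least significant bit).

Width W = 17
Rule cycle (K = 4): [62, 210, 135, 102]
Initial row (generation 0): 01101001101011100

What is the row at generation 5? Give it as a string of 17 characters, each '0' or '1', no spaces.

Gen 0: 01101001101011100
Gen 1 (rule 62): 11011111011110010
Gen 2 (rule 210): 01001111001111101
Gen 3 (rule 135): 11010110010111001
Gen 4 (rule 102): 01111010111001011
Gen 5 (rule 62): 11000111100111110

Answer: 11000111100111110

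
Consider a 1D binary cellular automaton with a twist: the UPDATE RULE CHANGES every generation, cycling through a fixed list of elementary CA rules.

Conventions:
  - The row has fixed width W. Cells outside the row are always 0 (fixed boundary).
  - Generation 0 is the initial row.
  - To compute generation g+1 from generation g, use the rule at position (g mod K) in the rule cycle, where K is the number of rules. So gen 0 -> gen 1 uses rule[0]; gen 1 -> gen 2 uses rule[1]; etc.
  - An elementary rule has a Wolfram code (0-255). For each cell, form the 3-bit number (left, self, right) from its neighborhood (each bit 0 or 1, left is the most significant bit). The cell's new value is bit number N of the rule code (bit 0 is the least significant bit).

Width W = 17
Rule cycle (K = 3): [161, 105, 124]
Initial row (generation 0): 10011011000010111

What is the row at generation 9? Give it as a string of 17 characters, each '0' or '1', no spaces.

Answer: 11111101100110001

Derivation:
Gen 0: 10011011000010111
Gen 1 (rule 161): 00000100011001010
Gen 2 (rule 105): 11110001011000100
Gen 3 (rule 124): 10011001111100110
Gen 4 (rule 161): 00000000111000000
Gen 5 (rule 105): 11111110101011111
Gen 6 (rule 124): 10000011111110001
Gen 7 (rule 161): 00111001111100100
Gen 8 (rule 105): 10101001000100001
Gen 9 (rule 124): 11111101100110001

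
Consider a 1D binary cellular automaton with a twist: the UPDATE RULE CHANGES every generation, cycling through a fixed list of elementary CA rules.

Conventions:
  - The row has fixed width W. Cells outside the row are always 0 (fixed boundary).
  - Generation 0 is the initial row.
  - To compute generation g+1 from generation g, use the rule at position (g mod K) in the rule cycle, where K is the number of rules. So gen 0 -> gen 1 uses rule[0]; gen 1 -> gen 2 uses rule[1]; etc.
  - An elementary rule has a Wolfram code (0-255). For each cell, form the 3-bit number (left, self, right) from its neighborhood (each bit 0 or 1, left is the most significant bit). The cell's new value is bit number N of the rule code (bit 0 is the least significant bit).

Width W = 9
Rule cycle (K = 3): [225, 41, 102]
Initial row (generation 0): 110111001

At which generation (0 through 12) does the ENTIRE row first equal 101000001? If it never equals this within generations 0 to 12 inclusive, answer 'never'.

Gen 0: 110111001
Gen 1 (rule 225): 011011000
Gen 2 (rule 41): 010110011
Gen 3 (rule 102): 111010101
Gen 4 (rule 225): 011101010
Gen 5 (rule 41): 010010100
Gen 6 (rule 102): 110111100
Gen 7 (rule 225): 011011101
Gen 8 (rule 41): 010110010
Gen 9 (rule 102): 111010110
Gen 10 (rule 225): 011101010
Gen 11 (rule 41): 010010100
Gen 12 (rule 102): 110111100

Answer: never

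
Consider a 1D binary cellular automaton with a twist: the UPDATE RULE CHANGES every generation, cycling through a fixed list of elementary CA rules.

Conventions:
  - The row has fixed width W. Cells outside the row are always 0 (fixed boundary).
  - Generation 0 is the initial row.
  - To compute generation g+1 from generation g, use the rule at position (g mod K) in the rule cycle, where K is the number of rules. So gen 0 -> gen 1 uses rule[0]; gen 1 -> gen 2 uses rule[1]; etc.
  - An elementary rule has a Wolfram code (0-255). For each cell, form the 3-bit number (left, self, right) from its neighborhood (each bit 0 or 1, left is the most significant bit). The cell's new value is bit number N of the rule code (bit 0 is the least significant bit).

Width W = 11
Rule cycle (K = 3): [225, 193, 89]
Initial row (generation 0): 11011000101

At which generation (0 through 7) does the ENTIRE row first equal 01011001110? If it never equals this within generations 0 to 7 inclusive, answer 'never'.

Answer: never

Derivation:
Gen 0: 11011000101
Gen 1 (rule 225): 01101010010
Gen 2 (rule 193): 00100000000
Gen 3 (rule 89): 10011111111
Gen 4 (rule 225): 00001111111
Gen 5 (rule 193): 11100111111
Gen 6 (rule 89): 10110100001
Gen 7 (rule 225): 01011001100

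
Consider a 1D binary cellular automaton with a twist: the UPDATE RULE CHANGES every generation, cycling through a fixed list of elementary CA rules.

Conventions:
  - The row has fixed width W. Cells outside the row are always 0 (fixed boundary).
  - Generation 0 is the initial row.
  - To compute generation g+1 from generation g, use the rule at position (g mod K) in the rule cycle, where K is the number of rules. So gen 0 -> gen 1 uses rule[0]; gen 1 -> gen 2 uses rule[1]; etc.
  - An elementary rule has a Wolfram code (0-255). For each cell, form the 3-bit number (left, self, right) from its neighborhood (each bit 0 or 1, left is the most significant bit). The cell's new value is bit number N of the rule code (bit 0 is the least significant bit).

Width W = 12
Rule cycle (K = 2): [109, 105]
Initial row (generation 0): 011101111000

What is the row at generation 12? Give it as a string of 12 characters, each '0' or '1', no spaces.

Answer: 001101111100

Derivation:
Gen 0: 011101111000
Gen 1 (rule 109): 010111001011
Gen 2 (rule 105): 001101000111
Gen 3 (rule 109): 101111010101
Gen 4 (rule 105): 011001101010
Gen 5 (rule 109): 011001111110
Gen 6 (rule 105): 011001000010
Gen 7 (rule 109): 011001011010
Gen 8 (rule 105): 011000111100
Gen 9 (rule 109): 011010100101
Gen 10 (rule 105): 011101000010
Gen 11 (rule 109): 010111011010
Gen 12 (rule 105): 001101111100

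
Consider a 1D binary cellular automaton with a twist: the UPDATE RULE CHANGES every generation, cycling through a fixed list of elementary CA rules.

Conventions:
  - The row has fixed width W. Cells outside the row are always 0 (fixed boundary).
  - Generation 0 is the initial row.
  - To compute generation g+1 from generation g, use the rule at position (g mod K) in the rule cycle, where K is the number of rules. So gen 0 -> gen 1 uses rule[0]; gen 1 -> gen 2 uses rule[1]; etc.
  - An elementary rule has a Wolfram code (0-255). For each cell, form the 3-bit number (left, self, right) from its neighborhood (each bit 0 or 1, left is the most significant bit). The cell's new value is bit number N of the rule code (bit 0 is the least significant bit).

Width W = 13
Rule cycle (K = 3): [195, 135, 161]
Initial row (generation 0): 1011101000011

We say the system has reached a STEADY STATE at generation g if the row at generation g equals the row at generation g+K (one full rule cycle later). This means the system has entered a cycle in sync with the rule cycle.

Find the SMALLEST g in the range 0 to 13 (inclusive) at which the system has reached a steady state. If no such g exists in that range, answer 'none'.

Answer: 6

Derivation:
Gen 0: 1011101000011
Gen 1 (rule 195): 0001100011101
Gen 2 (rule 135): 1110001101001
Gen 3 (rule 161): 0100100010000
Gen 4 (rule 195): 1001001100111
Gen 5 (rule 135): 1011010001010
Gen 6 (rule 161): 0100100100100
Gen 7 (rule 195): 1001001001001
Gen 8 (rule 135): 1011011011011
Gen 9 (rule 161): 0100100100100
Gen 10 (rule 195): 1001001001001
Gen 11 (rule 135): 1011011011011
Gen 12 (rule 161): 0100100100100
Gen 13 (rule 195): 1001001001001
Gen 14 (rule 135): 1011011011011
Gen 15 (rule 161): 0100100100100
Gen 16 (rule 195): 1001001001001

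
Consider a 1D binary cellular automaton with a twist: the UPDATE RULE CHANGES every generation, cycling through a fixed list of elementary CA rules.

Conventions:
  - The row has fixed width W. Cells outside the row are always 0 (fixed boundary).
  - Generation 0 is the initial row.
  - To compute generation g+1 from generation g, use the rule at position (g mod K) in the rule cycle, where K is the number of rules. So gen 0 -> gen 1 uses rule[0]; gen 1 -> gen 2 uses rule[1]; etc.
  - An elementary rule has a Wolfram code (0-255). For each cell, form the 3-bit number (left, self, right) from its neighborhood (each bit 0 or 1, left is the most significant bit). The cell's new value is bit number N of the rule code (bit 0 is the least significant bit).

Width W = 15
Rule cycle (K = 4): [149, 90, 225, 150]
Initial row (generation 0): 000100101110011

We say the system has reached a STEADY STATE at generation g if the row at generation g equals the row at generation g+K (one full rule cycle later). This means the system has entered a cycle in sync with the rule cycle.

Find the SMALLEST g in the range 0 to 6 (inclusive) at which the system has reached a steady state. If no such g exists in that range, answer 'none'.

Gen 0: 000100101110011
Gen 1 (rule 149): 110110100101000
Gen 2 (rule 90): 110110011000100
Gen 3 (rule 225): 011010001010001
Gen 4 (rule 150): 100011011011011
Gen 5 (rule 149): 111000000000000
Gen 6 (rule 90): 101100000000000
Gen 7 (rule 225): 010101111111111
Gen 8 (rule 150): 110100111111110
Gen 9 (rule 149): 000110011111101
Gen 10 (rule 90): 001111110000100

Answer: none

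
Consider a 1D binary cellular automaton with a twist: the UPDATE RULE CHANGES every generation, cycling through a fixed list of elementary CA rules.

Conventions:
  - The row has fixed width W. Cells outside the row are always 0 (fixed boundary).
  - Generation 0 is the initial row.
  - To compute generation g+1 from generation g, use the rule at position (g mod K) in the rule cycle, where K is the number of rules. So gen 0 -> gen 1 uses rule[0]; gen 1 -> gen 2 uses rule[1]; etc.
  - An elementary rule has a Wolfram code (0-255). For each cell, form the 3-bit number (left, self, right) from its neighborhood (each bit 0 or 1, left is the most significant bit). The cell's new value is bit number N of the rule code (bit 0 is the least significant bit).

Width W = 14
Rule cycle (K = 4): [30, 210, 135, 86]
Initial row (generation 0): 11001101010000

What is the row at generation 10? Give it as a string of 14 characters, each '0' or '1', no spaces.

Answer: 01101110010111

Derivation:
Gen 0: 11001101010000
Gen 1 (rule 30): 10111001011000
Gen 2 (rule 210): 00011110001100
Gen 3 (rule 135): 11101100110001
Gen 4 (rule 86): 00100111011011
Gen 5 (rule 30): 01111100010010
Gen 6 (rule 210): 10111110101101
Gen 7 (rule 135): 10011100100001
Gen 8 (rule 86): 11100111110011
Gen 9 (rule 30): 10011100001110
Gen 10 (rule 210): 01101110010111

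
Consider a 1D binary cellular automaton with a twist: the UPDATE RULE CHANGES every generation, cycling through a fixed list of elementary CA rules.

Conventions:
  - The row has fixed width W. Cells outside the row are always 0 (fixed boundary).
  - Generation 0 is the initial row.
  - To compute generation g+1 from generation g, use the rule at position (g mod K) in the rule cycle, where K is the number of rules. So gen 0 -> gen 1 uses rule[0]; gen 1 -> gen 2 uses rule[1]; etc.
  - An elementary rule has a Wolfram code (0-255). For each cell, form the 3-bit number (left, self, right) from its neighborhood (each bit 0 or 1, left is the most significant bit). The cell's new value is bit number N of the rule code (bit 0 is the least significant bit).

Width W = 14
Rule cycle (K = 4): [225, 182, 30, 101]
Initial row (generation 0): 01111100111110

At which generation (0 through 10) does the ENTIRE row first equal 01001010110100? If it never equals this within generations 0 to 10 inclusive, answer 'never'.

Answer: 6

Derivation:
Gen 0: 01111100111110
Gen 1 (rule 225): 00111100011110
Gen 2 (rule 182): 01011010101101
Gen 3 (rule 30): 11010010101001
Gen 4 (rule 101): 01110011111001
Gen 5 (rule 225): 00110001111000
Gen 6 (rule 182): 01001010110100
Gen 7 (rule 30): 11111010100110
Gen 8 (rule 101): 00001111100010
Gen 9 (rule 225): 11100111101000
Gen 10 (rule 182): 01011011011100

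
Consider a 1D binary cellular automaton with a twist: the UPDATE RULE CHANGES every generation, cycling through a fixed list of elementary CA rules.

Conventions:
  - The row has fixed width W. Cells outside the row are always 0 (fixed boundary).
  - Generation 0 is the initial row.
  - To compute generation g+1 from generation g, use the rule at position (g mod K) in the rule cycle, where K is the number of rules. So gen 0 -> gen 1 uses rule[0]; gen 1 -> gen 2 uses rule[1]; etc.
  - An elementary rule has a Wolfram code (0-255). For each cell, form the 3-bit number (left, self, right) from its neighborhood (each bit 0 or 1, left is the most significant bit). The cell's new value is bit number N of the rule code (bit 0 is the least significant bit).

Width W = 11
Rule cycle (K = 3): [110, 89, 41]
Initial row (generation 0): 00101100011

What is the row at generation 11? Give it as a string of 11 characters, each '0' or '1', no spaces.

Gen 0: 00101100011
Gen 1 (rule 110): 01111100111
Gen 2 (rule 89): 01000110101
Gen 3 (rule 41): 00010101010
Gen 4 (rule 110): 00111111110
Gen 5 (rule 89): 10100000011
Gen 6 (rule 41): 01001111010
Gen 7 (rule 110): 11011001110
Gen 8 (rule 89): 11011101011
Gen 9 (rule 41): 10110010110
Gen 10 (rule 110): 11110111110
Gen 11 (rule 89): 10010100011

Answer: 10010100011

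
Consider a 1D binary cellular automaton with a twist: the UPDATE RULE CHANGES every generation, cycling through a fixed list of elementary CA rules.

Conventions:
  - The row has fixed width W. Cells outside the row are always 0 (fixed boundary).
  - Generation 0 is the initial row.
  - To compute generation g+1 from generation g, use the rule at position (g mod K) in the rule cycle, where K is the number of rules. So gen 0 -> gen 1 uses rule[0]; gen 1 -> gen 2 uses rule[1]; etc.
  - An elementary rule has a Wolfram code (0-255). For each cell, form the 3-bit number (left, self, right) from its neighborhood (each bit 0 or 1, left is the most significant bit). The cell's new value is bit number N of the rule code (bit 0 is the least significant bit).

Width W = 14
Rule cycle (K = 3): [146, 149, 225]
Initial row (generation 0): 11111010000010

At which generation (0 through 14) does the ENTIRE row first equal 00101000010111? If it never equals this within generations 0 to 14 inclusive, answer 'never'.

Answer: never

Derivation:
Gen 0: 11111010000010
Gen 1 (rule 146): 01110001000101
Gen 2 (rule 149): 00101101110101
Gen 3 (rule 225): 10010110111010
Gen 4 (rule 146): 01100000010001
Gen 5 (rule 149): 00011111011101
Gen 6 (rule 225): 11001111101110
Gen 7 (rule 146): 00110111000101
Gen 8 (rule 149): 10000010110101
Gen 9 (rule 225): 00111001011010
Gen 10 (rule 146): 01010110000001
Gen 11 (rule 149): 01010001111101
Gen 12 (rule 225): 00100100111110
Gen 13 (rule 146): 01011011011101
Gen 14 (rule 149): 01000000001001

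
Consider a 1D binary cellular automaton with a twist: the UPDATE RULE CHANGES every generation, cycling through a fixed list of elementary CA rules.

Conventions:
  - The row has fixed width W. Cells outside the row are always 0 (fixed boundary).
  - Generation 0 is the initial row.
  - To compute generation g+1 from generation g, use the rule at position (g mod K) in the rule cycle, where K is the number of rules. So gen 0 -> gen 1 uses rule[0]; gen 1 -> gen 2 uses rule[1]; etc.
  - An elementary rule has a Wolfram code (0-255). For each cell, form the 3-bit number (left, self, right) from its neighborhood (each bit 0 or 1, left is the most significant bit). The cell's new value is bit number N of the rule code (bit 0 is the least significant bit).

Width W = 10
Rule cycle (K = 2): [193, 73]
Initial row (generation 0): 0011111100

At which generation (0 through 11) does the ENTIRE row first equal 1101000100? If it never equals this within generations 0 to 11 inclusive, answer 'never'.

Gen 0: 0011111100
Gen 1 (rule 193): 1001111101
Gen 2 (rule 73): 0001000100
Gen 3 (rule 193): 1100010001
Gen 4 (rule 73): 1101000100
Gen 5 (rule 193): 0100010001
Gen 6 (rule 73): 0001000100
Gen 7 (rule 193): 1100010001
Gen 8 (rule 73): 1101000100
Gen 9 (rule 193): 0100010001
Gen 10 (rule 73): 0001000100
Gen 11 (rule 193): 1100010001

Answer: 4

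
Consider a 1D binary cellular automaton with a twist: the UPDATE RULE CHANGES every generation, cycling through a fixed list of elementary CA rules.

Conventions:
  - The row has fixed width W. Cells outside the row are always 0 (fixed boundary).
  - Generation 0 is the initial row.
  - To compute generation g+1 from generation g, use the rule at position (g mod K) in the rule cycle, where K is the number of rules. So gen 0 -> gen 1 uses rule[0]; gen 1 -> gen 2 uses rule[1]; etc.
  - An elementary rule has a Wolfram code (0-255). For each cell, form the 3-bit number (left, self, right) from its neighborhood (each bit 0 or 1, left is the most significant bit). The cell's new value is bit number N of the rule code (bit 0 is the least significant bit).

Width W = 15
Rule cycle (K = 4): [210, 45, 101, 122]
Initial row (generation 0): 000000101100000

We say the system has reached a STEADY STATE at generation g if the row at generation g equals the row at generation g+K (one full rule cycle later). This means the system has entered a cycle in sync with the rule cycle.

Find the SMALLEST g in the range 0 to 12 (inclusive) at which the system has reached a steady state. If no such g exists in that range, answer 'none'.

Answer: none

Derivation:
Gen 0: 000000101100000
Gen 1 (rule 210): 000001000110000
Gen 2 (rule 45): 111101010100111
Gen 3 (rule 101): 000111111100001
Gen 4 (rule 122): 001100000110010
Gen 5 (rule 210): 010110001011101
Gen 6 (rule 45): 011100101110011
Gen 7 (rule 101): 000100110010001
Gen 8 (rule 122): 001011111101010
Gen 9 (rule 210): 010001111100001
Gen 10 (rule 45): 010101000001101
Gen 11 (rule 101): 011111011100111
Gen 12 (rule 122): 110001110111101
Gen 13 (rule 210): 011010110011100
Gen 14 (rule 45): 010111100010001
Gen 15 (rule 101): 011000101010101
Gen 16 (rule 122): 111101010101010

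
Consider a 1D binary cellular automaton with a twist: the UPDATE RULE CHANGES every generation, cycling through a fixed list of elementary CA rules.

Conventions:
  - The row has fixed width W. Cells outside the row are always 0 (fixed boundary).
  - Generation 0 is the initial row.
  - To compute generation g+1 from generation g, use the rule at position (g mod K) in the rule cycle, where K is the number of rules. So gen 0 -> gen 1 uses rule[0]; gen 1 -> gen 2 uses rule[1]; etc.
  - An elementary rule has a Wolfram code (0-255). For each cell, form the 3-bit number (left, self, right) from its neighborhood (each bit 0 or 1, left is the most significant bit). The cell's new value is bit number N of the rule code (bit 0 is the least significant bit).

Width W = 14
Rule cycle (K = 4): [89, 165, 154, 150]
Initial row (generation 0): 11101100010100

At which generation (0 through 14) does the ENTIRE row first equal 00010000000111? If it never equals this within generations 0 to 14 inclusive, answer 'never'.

Answer: never

Derivation:
Gen 0: 11101100010100
Gen 1 (rule 89): 10101111000011
Gen 2 (rule 165): 11110110011000
Gen 3 (rule 154): 11100101110100
Gen 4 (rule 150): 01011100100110
Gen 5 (rule 89): 00010110010111
Gen 6 (rule 165): 11011000011010
Gen 7 (rule 154): 10010100110001
Gen 8 (rule 150): 11110111001011
Gen 9 (rule 89): 10010101100011
Gen 10 (rule 165): 10011110001000
Gen 11 (rule 154): 01111101010100
Gen 12 (rule 150): 10111001010110
Gen 13 (rule 89): 00101100000111
Gen 14 (rule 165): 10110001110010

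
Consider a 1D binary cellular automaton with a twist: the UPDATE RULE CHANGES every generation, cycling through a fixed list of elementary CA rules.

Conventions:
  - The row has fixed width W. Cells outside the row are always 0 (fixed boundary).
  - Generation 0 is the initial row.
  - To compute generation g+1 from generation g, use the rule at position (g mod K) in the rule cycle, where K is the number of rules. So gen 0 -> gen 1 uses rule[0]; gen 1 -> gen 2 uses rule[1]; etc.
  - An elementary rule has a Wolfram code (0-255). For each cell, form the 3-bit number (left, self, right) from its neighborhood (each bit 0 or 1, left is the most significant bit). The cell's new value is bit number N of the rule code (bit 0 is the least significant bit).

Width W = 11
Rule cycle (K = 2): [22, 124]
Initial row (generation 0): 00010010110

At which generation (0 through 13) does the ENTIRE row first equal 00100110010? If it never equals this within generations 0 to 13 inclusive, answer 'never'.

Gen 0: 00010010110
Gen 1 (rule 22): 00111110001
Gen 2 (rule 124): 00100011001
Gen 3 (rule 22): 01110100111
Gen 4 (rule 124): 01011110101
Gen 5 (rule 22): 11000000101
Gen 6 (rule 124): 11100000111
Gen 7 (rule 22): 00010001000
Gen 8 (rule 124): 00011001100
Gen 9 (rule 22): 00100110010
Gen 10 (rule 124): 00110111011
Gen 11 (rule 22): 01000000000
Gen 12 (rule 124): 01100000000
Gen 13 (rule 22): 10010000000

Answer: 9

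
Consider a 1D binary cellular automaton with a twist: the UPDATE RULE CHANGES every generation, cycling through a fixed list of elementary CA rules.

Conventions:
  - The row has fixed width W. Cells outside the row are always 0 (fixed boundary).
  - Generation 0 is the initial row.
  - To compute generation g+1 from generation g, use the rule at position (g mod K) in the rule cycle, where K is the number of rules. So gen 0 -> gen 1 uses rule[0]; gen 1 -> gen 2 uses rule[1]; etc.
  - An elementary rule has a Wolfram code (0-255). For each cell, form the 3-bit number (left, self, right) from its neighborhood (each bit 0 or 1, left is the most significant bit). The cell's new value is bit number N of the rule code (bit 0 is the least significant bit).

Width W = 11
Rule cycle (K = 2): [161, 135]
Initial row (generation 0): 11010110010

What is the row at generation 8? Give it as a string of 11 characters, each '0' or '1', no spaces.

Gen 0: 11010110010
Gen 1 (rule 161): 00101000000
Gen 2 (rule 135): 11101011111
Gen 3 (rule 161): 01010101110
Gen 4 (rule 135): 11010100100
Gen 5 (rule 161): 00101000001
Gen 6 (rule 135): 11101011111
Gen 7 (rule 161): 01010101110
Gen 8 (rule 135): 11010100100

Answer: 11010100100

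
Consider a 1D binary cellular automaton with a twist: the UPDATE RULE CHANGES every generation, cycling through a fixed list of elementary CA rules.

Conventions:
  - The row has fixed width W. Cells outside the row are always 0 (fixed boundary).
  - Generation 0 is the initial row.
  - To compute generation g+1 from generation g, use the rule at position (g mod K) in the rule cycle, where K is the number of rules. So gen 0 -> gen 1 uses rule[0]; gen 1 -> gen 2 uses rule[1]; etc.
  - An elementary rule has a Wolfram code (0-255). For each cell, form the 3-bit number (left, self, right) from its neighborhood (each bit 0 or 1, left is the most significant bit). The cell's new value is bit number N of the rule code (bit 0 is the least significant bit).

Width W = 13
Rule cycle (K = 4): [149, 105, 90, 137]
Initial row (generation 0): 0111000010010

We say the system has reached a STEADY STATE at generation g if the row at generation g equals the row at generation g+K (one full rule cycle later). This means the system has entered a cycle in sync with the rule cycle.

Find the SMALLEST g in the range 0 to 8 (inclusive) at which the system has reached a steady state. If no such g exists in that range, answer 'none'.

Gen 0: 0111000010010
Gen 1 (rule 149): 0010111011011
Gen 2 (rule 105): 1001101111111
Gen 3 (rule 90): 0111101000001
Gen 4 (rule 137): 0111000011100
Gen 5 (rule 149): 0010111001011
Gen 6 (rule 105): 1001101000111
Gen 7 (rule 90): 0111100101101
Gen 8 (rule 137): 0111000001000
Gen 9 (rule 149): 0010111101111
Gen 10 (rule 105): 1001100111001
Gen 11 (rule 90): 0111111101110
Gen 12 (rule 137): 0111111001100

Answer: none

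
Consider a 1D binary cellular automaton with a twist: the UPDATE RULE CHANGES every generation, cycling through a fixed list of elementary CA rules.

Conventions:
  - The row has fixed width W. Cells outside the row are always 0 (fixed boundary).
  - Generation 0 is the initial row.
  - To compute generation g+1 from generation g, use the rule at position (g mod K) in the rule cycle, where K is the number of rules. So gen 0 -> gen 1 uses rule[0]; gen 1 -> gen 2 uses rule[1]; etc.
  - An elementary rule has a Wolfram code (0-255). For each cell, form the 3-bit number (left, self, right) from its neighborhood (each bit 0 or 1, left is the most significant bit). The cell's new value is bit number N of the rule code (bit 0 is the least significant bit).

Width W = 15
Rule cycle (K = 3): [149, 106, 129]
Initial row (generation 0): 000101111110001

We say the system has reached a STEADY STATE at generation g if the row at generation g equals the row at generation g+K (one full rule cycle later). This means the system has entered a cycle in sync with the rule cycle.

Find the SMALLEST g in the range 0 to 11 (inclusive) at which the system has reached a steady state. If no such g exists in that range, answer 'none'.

Gen 0: 000101111110001
Gen 1 (rule 149): 110100111101101
Gen 2 (rule 106): 111001100111110
Gen 3 (rule 129): 010000000011100
Gen 4 (rule 149): 011111111001011
Gen 5 (rule 106): 110000001010111
Gen 6 (rule 129): 000111100000010
Gen 7 (rule 149): 110011011111011
Gen 8 (rule 106): 110111110001111
Gen 9 (rule 129): 000011100100110
Gen 10 (rule 149): 111001010110001
Gen 11 (rule 106): 101010101110010
Gen 12 (rule 129): 000000000100000
Gen 13 (rule 149): 111111110111111
Gen 14 (rule 106): 100000011100001

Answer: none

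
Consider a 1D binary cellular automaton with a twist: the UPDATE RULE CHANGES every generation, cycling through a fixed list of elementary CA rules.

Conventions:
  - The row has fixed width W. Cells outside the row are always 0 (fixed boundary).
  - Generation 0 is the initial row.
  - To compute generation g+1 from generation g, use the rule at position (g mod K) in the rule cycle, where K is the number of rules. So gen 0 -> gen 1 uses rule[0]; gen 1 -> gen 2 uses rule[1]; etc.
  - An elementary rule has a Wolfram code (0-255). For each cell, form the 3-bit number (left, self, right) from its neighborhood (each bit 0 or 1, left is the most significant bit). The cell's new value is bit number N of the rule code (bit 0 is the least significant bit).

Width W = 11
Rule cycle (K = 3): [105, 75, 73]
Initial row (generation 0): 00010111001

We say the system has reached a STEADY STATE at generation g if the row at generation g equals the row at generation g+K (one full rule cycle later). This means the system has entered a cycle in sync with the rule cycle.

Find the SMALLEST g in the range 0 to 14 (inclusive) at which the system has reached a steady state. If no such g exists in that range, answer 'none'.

Answer: 4

Derivation:
Gen 0: 00010111001
Gen 1 (rule 105): 11001101000
Gen 2 (rule 75): 11011100011
Gen 3 (rule 73): 11010101011
Gen 4 (rule 105): 11101010111
Gen 5 (rule 75): 10100000101
Gen 6 (rule 73): 00001110000
Gen 7 (rule 105): 11101010111
Gen 8 (rule 75): 10100000101
Gen 9 (rule 73): 00001110000
Gen 10 (rule 105): 11101010111
Gen 11 (rule 75): 10100000101
Gen 12 (rule 73): 00001110000
Gen 13 (rule 105): 11101010111
Gen 14 (rule 75): 10100000101
Gen 15 (rule 73): 00001110000
Gen 16 (rule 105): 11101010111
Gen 17 (rule 75): 10100000101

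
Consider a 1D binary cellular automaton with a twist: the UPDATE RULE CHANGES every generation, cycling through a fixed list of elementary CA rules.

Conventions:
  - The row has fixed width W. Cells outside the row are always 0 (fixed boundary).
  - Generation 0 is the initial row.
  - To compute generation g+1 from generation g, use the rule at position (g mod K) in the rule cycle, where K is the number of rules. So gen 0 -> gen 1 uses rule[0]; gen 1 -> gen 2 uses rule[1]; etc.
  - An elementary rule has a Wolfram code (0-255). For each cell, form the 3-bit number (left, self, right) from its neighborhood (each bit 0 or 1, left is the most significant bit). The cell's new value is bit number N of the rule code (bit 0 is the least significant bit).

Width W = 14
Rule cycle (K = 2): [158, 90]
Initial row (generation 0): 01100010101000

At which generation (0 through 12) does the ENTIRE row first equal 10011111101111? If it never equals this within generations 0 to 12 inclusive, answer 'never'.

Answer: 12

Derivation:
Gen 0: 01100010101000
Gen 1 (rule 158): 11010110101100
Gen 2 (rule 90): 11000110001110
Gen 3 (rule 158): 10101101011101
Gen 4 (rule 90): 00001100010100
Gen 5 (rule 158): 00011010110110
Gen 6 (rule 90): 00111000110111
Gen 7 (rule 158): 01110101100110
Gen 8 (rule 90): 11010001111111
Gen 9 (rule 158): 10011011111110
Gen 10 (rule 90): 01111010000011
Gen 11 (rule 158): 11110011000110
Gen 12 (rule 90): 10011111101111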